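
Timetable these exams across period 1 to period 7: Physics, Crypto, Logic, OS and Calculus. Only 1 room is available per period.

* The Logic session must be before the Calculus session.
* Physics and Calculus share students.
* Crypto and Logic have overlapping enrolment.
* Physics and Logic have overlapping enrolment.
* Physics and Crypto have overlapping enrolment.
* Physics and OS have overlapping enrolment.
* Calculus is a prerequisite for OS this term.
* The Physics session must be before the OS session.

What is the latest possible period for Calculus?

Precedence pushes Calculus to at least period 2; downstream work caps Calculus at period 6.
Calculus at period 6 is achievable: OS in period 7; Logic in period 2; Calculus in period 6; Physics in period 1; Crypto in period 3.

period 6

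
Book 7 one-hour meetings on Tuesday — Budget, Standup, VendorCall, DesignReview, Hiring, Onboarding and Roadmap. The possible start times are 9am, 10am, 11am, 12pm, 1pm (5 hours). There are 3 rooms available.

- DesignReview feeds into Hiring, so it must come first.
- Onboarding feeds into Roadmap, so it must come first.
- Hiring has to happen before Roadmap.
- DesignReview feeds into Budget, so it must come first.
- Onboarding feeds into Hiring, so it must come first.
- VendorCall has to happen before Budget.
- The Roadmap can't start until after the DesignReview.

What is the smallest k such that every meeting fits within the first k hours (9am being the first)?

The precedence chain requires at least 3 distinct hours.
With at most 3 per hour and 7 meetings, at least 3 hours are needed.
3 works (last occupied hour: 11am): for example DesignReview in 9am, Hiring in 10am, Roadmap in 11am, Standup in 10am, Budget in 10am, VendorCall in 9am, Onboarding in 9am.

3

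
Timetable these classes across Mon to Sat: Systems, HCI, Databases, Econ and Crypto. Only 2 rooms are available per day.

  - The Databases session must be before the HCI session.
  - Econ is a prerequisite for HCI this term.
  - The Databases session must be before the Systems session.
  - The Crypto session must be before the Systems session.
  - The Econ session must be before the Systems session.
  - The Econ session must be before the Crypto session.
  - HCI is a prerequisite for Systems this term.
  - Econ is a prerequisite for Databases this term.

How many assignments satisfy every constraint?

48

Splitting on Systems: it can be Thu (2), Fri (11), Sat (35). Listing each branch's schedules as (HCI, Databases, Econ, Crypto):
Systems=Thu: (Wed,Tue,Mon,Tue) (Wed,Tue,Mon,Wed) — 2.
Systems=Fri: (Wed,Tue,Mon,Tue) (Wed,Tue,Mon,Wed) (Wed,Tue,Mon,Thu) (Thu,Tue,Mon,Tue) (Thu,Tue,Mon,Wed) (Thu,Tue,Mon,Thu) (Thu,Wed,Mon,Tue) (Thu,Wed,Mon,Wed) (Thu,Wed,Mon,Thu) (Thu,Wed,Tue,Wed) (Thu,Wed,Tue,Thu) — 11.
Systems=Sat: (Wed,Tue,Mon,Tue) (Wed,Tue,Mon,Wed) (Wed,Tue,Mon,Thu) (Wed,Tue,Mon,Fri) (Thu,Tue,Mon,Tue) (Thu,Tue,Mon,Wed) (Thu,Tue,Mon,Thu) (Thu,Tue,Mon,Fri) (Thu,Wed,Mon,Tue) (Thu,Wed,Mon,Wed) (Thu,Wed,Mon,Thu) (Thu,Wed,Mon,Fri) (Thu,Wed,Tue,Wed) (Thu,Wed,Tue,Thu) (Thu,Wed,Tue,Fri) (Fri,Tue,Mon,Tue) (Fri,Tue,Mon,Wed) (Fri,Tue,Mon,Thu) (Fri,Tue,Mon,Fri) (Fri,Wed,Mon,Tue) (Fri,Wed,Mon,Wed) (Fri,Wed,Mon,Thu) (Fri,Wed,Mon,Fri) (Fri,Wed,Tue,Wed) (Fri,Wed,Tue,Thu) (Fri,Wed,Tue,Fri) (Fri,Thu,Mon,Tue) (Fri,Thu,Mon,Wed) (Fri,Thu,Mon,Thu) (Fri,Thu,Mon,Fri) (Fri,Thu,Tue,Wed) (Fri,Thu,Tue,Thu) (Fri,Thu,Tue,Fri) (Fri,Thu,Wed,Thu) (Fri,Thu,Wed,Fri) — 35.
Summing: 2 + 11 + 35 = 48.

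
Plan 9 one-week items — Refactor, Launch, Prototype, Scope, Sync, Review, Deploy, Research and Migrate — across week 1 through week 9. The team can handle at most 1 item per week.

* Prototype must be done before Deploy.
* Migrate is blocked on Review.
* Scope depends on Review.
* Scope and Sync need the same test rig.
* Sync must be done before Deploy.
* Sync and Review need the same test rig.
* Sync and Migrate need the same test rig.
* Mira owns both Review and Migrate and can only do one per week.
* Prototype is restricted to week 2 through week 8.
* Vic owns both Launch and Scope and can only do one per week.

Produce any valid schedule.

Scope=week 5; Launch=week 8; Deploy=week 4; Sync=week 3; Migrate=week 6; Research=week 9; Refactor=week 7; Prototype=week 2; Review=week 1

Checking: Review(week 1) before Scope(week 5); Sync(week 3) before Deploy(week 4); Prototype(week 2) before Deploy(week 4); Review(week 1) before Migrate(week 6); Sync(week 3) != Review(week 1); Sync(week 3) != Migrate(week 6); Review(week 1) != Migrate(week 6); Scope(week 5) != Sync(week 3); Launch(week 8) != Scope(week 5); Prototype=week 2 in [week 2,week 8]; max 1 per week (cap 1).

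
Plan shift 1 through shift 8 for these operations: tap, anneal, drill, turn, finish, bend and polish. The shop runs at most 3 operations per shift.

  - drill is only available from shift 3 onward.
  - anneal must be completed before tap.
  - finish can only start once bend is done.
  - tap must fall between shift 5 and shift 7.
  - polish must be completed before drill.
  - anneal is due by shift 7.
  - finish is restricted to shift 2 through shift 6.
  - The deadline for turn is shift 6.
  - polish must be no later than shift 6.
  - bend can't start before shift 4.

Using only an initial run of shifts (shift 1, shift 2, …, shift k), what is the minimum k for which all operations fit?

5 shifts

The precedence chain requires at least 2 distinct shifts.
With at most 3 per shift and 7 operations, at least 3 shifts are needed.
tap can't be placed before shift 5, so the schedule must run through at least shift 5.
5 works (last occupied shift: shift 5): for example finish in shift 5, bend in shift 4, anneal in shift 1, tap in shift 5, drill in shift 3, turn in shift 1, polish in shift 1.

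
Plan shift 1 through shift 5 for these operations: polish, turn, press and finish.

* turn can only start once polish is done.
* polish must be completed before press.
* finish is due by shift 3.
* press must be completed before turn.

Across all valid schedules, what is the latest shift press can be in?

Precedence pushes press to at least shift 2; downstream work caps press at shift 4.
press at shift 4 is achievable: polish in shift 1; finish in shift 1; turn in shift 5; press in shift 4.

shift 4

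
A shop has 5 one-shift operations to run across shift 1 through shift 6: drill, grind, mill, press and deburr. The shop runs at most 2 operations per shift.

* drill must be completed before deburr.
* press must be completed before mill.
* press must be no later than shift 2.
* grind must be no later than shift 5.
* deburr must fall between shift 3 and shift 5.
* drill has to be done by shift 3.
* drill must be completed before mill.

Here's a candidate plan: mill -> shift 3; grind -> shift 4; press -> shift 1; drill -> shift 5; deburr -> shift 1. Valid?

No — it violates: drill must be completed before deburr

press must be no later than shift 2 — holds.
press must be completed before mill — holds.
drill has to be done by shift 3 — violated.
deburr must fall between shift 3 and shift 5 — violated.
drill must be completed before deburr — violated.
grind must be no later than shift 5 — holds.
drill must be completed before mill — violated.
The shop runs at most 2 operations per shift — holds.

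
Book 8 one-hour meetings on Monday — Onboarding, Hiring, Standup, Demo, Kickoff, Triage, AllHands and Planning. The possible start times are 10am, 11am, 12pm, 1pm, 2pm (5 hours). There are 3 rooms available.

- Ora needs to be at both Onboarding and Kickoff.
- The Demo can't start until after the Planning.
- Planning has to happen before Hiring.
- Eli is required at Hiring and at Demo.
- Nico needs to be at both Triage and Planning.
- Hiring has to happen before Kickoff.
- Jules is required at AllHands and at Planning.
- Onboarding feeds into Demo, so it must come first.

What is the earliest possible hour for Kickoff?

12pm

Precedence pushes Kickoff to at least 12pm.
Kickoff at 12pm is achievable: Demo=12pm; Kickoff=12pm; Onboarding=10am; Triage=11am; Planning=10am; Hiring=11am; AllHands=11am; Standup=10am.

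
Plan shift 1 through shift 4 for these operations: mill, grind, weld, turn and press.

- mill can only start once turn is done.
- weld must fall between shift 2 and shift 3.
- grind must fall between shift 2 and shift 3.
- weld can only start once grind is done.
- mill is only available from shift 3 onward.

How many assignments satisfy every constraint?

Splitting on mill: it can be shift 3 (8), shift 4 (12). Listing each branch's schedules as (grind, weld, turn, press) by shift number:
mill=shift 3: (2,3,1,1) (2,3,1,2) (2,3,1,3) (2,3,1,4) (2,3,2,1) (2,3,2,2) (2,3,2,3) (2,3,2,4) — 8.
mill=shift 4: (2,3,1,1) (2,3,1,2) (2,3,1,3) (2,3,1,4) (2,3,2,1) (2,3,2,2) (2,3,2,3) (2,3,2,4) (2,3,3,1) (2,3,3,2) (2,3,3,3) (2,3,3,4) — 12.
Summing: 8 + 12 = 20.

20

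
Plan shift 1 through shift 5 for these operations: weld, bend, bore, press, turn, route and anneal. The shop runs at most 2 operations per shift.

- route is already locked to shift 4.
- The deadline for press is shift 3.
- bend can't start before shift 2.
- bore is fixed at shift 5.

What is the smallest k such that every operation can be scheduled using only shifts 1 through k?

With at most 2 per shift and 7 operations, at least 4 shifts are needed.
bore can't be placed before shift 5, so the schedule must run through at least shift 5.
5 works (last occupied shift: shift 5): for example anneal in shift 3; weld in shift 1; bore in shift 5; press in shift 1; route in shift 4; turn in shift 2; bend in shift 2.

5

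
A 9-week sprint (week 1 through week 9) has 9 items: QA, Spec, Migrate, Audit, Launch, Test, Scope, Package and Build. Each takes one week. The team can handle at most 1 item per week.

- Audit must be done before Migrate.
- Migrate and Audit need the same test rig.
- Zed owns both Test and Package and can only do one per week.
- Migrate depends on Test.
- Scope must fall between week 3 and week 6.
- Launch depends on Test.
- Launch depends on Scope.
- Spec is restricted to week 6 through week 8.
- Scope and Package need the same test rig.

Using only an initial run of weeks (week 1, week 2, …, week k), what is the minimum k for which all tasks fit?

The precedence chain requires at least 2 distinct weeks.
With at most 1 per week and 9 tasks, at least 9 weeks are needed.
Spec can't be placed before week 6, so the schedule must run through at least week 6.
9 works (last occupied week: week 9): for example Package in week 8, Build in week 9, Launch in week 5, Spec in week 6, Test in week 1, QA in week 7, Migrate in week 4, Audit in week 2, Scope in week 3.

9 weeks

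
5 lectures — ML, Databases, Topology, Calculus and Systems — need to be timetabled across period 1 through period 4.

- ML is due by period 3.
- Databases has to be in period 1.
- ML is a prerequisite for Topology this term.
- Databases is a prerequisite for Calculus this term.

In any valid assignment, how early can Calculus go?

Precedence pushes Calculus to at least period 2.
Calculus at period 2 is achievable: Databases -> period 1; Systems -> period 1; ML -> period 1; Calculus -> period 2; Topology -> period 2.

period 2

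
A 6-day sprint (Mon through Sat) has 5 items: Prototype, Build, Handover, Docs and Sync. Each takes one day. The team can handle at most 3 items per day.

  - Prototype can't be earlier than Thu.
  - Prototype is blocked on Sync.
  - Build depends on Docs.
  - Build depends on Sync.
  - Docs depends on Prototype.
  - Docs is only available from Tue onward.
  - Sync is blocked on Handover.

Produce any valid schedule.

Build in Sat; Prototype in Thu; Sync in Tue; Docs in Fri; Handover in Mon

Checking: Docs(Fri) before Build(Sat); Sync(Tue) before Prototype(Thu); Sync(Tue) before Build(Sat); Handover(Mon) before Sync(Tue); Prototype(Thu) before Docs(Fri); Prototype=Thu in [Thu,Sat]; Docs=Fri in [Tue,Sat]; max 1 per day (cap 3).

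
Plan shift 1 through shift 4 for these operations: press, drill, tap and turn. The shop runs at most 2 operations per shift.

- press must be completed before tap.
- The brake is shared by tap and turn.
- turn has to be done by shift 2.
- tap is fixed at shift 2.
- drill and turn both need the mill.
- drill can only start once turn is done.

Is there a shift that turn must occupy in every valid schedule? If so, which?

turn's window is shift 1–shift 2.
tap is fixed at shift 2, and turn can't share a shift with tap.
So turn must be shift 1.

shift 1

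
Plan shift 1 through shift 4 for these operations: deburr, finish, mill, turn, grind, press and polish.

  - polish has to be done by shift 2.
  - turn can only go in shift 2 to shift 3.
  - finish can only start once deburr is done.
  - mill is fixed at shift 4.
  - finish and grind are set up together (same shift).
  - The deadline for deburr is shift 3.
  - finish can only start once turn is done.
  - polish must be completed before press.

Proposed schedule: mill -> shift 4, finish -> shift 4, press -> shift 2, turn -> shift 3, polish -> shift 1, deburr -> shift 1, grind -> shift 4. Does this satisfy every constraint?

Yes

turn can only go in shift 2 to shift 3 — holds.
finish can only start once turn is done — holds.
polish must be completed before press — holds.
finish and grind are set up together (same shift) — holds.
polish has to be done by shift 2 — holds.
finish can only start once deburr is done — holds.
mill is fixed at shift 4 — holds.
The deadline for deburr is shift 3 — holds.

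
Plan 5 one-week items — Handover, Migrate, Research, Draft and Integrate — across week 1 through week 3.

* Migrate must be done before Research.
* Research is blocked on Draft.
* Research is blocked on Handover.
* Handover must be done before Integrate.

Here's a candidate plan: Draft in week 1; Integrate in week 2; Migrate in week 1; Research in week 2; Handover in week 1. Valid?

Yes, all constraints hold

Research is blocked on Draft — holds.
Handover must be done before Integrate — holds.
Research is blocked on Handover — holds.
Migrate must be done before Research — holds.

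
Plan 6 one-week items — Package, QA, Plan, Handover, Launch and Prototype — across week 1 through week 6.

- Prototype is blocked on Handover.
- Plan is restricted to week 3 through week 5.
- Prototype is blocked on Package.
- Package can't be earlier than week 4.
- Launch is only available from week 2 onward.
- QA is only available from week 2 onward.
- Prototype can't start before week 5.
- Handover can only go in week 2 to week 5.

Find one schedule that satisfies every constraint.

Plan=week 3; Prototype=week 5; Package=week 4; QA=week 2; Handover=week 2; Launch=week 2

Checking: Handover(week 2) before Prototype(week 5); Package(week 4) before Prototype(week 5); Plan=week 3 in [week 3,week 5]; Package=week 4 in [week 4,week 6]; Launch=week 2 in [week 2,week 6]; Prototype=week 5 in [week 5,week 6]; Handover=week 2 in [week 2,week 5]; QA=week 2 in [week 2,week 6].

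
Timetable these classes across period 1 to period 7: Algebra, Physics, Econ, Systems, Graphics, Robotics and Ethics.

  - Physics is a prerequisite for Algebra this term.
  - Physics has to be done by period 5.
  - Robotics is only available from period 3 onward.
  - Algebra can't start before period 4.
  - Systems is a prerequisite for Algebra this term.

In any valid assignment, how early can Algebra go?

Algebra is available from period 4.
Algebra at period 4 is achievable: Physics in period 1; Systems in period 1; Graphics in period 1; Ethics in period 1; Econ in period 1; Algebra in period 4; Robotics in period 3.

period 4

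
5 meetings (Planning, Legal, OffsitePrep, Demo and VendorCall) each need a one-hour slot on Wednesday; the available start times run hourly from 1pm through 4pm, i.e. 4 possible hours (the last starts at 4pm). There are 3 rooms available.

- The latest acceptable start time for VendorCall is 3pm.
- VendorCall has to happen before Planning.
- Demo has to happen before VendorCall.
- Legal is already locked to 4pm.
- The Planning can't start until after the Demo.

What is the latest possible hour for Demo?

2pm

Downstream work caps Demo at 2pm.
Demo at 2pm is achievable: OffsitePrep=1pm, Demo=2pm, Planning=4pm, Legal=4pm, VendorCall=3pm.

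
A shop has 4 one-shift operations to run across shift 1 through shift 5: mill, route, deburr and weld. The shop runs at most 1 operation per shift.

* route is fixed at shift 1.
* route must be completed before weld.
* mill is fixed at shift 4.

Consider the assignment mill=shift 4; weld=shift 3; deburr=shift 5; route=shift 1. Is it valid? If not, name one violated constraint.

The shop runs at most 1 operation per shift — holds.
route must be completed before weld — holds.
mill is fixed at shift 4 — holds.
route is fixed at shift 1 — holds.

Valid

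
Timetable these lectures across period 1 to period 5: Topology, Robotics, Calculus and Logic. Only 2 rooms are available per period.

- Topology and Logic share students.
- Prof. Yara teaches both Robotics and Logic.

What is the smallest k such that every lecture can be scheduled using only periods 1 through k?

2

With at most 2 per period and 4 lectures, at least 2 periods are needed.
2 works (last occupied period: period 2): for example Robotics in period 1; Topology in period 1; Calculus in period 2; Logic in period 2.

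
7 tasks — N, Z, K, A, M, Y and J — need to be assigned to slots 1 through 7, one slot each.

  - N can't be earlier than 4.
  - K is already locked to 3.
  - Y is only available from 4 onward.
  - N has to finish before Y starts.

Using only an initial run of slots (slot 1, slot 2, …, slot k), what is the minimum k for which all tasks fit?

5

The precedence chain requires at least 2 distinct slots.
Propagating the time windows through the other constraints, Y can't land before 5, so the schedule must run through at least slot 5.
5 works (last occupied slot: 5): for example M=1, Z=1, A=1, K=3, Y=5, J=1, N=4.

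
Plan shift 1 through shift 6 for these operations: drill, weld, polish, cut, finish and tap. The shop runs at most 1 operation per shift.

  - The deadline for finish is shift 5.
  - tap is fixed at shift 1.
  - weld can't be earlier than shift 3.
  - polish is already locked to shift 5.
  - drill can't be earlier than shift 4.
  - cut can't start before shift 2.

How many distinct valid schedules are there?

7

Splitting on drill: it can be shift 4 (3), shift 6 (4). Listing each branch's schedules as (weld, polish, cut, finish, tap) by shift number:
drill=shift 4: (3,5,6,2,1) (6,5,2,3,1) (6,5,3,2,1) — 3.
drill=shift 6: (3,5,2,4,1) (3,5,4,2,1) (4,5,2,3,1) (4,5,3,2,1) — 4.
Summing: 3 + 4 = 7.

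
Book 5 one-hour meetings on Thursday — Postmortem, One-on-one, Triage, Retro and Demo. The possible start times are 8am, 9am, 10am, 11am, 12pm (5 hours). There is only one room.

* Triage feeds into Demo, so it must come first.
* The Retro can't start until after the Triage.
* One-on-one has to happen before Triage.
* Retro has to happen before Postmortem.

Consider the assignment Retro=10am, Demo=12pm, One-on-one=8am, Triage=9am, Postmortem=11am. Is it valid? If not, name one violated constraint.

There is only one room — holds.
Triage feeds into Demo, so it must come first — holds.
Retro has to happen before Postmortem — holds.
One-on-one has to happen before Triage — holds.
The Retro can't start until after the Triage — holds.

Yes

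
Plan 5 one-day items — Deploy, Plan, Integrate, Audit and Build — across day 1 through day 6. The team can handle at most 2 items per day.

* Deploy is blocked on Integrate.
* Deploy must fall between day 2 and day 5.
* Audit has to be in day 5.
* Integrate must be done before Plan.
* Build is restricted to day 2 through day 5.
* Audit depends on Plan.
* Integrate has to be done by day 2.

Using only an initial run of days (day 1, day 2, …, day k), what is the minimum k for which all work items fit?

The precedence chain requires at least 3 distinct days.
With at most 2 per day and 5 work items, at least 3 days are needed.
Audit can't be placed before day 5, so the schedule must run through at least day 5.
5 works (last occupied day: day 5): for example Plan=day 3, Integrate=day 1, Audit=day 5, Deploy=day 2, Build=day 2.

5 days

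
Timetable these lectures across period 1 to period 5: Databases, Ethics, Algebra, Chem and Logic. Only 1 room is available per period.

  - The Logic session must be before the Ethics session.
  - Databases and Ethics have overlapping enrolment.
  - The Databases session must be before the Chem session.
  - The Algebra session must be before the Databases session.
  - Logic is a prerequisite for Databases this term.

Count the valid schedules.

Splitting on Databases: it can be period 3 (4), period 4 (3). Listing each branch's schedules as (Ethics, Algebra, Chem, Logic) by period number:
Databases=period 3: (4,1,5,2) (4,2,5,1) (5,1,4,2) (5,2,4,1) — 4.
Databases=period 4: (2,3,5,1) (3,1,5,2) (3,2,5,1) — 3.
Summing: 4 + 3 = 7.

7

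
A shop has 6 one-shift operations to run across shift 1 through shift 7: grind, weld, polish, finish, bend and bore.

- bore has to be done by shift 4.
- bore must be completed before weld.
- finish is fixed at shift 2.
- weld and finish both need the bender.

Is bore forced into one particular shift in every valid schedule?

No

bore can be shift 1 (e.g. grind -> shift 1; bore -> shift 1; bend -> shift 1; polish -> shift 1; weld -> shift 3; finish -> shift 2) or shift 2 (e.g. finish=shift 2, grind=shift 1, bend=shift 1, weld=shift 3, bore=shift 2, polish=shift 1).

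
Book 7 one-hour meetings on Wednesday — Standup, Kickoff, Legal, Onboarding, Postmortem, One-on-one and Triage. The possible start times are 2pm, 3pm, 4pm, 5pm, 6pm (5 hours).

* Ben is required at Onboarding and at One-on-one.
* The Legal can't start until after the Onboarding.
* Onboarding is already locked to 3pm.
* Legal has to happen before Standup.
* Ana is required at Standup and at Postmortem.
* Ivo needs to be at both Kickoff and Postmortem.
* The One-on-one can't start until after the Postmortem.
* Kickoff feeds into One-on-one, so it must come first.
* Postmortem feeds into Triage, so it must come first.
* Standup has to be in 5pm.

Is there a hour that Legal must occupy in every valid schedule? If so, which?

Onboarding is fixed at 3pm and must come before Legal, so Legal is at least 4pm.
Standup is fixed at 5pm and must come after Legal, so Legal is at most 4pm.
So Legal must be 4pm.

4pm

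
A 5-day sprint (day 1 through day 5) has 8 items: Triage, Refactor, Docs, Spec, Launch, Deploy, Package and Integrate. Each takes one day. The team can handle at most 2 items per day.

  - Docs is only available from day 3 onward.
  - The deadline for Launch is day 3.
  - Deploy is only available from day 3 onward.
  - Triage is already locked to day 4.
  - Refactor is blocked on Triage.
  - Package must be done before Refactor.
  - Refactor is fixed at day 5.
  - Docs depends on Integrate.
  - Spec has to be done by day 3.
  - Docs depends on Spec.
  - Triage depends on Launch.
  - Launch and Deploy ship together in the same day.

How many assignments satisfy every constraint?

Splitting on Docs: it can be day 4 (6), day 5 (14). Listing each branch's schedules as (Triage, Refactor, Spec, Launch, Deploy, Package, Integrate) by day number:
Docs=day 4: (4,5,1,3,3,1,2) (4,5,1,3,3,2,1) (4,5,1,3,3,2,2) (4,5,2,3,3,1,1) (4,5,2,3,3,1,2) (4,5,2,3,3,2,1) — 6.
Docs=day 5: (4,5,1,3,3,1,2) (4,5,1,3,3,1,4) (4,5,1,3,3,2,1) (4,5,1,3,3,2,2) (4,5,1,3,3,2,4) (4,5,1,3,3,4,1) (4,5,1,3,3,4,2) (4,5,2,3,3,1,1) (4,5,2,3,3,1,2) (4,5,2,3,3,1,4) (4,5,2,3,3,2,1) (4,5,2,3,3,2,4) (4,5,2,3,3,4,1) (4,5,2,3,3,4,2) — 14.
Summing: 6 + 14 = 20.

20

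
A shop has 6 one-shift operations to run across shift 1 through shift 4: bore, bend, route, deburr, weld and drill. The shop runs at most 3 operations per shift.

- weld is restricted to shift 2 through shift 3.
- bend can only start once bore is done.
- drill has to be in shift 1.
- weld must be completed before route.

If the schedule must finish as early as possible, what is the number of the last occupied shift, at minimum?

3

The precedence chain requires at least 2 distinct shifts.
With at most 3 per shift and 6 operations, at least 2 shifts are needed.
Propagating the time windows through the other constraints, route can't land before shift 3, so the schedule must run through at least shift 3.
3 works (last occupied shift: shift 3): for example route -> shift 3, bore -> shift 1, drill -> shift 1, bend -> shift 2, weld -> shift 2, deburr -> shift 1.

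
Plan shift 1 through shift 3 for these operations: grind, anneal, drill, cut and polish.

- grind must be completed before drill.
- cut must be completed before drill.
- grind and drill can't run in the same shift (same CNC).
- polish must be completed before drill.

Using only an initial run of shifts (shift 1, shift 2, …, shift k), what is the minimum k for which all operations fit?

The precedence chain requires at least 2 distinct shifts.
2 works (last occupied shift: shift 2): for example cut -> shift 1; polish -> shift 1; anneal -> shift 1; grind -> shift 1; drill -> shift 2.

2 shifts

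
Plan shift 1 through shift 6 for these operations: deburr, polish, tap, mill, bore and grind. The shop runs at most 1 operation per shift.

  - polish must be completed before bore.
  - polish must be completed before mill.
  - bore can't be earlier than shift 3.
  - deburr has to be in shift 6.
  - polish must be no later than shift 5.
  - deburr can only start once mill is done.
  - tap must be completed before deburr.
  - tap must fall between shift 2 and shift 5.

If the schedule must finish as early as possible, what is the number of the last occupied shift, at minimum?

6

The precedence chain requires at least 3 distinct shifts.
With at most 1 per shift and 6 operations, at least 6 shifts are needed.
deburr can't be placed before shift 6, so the schedule must run through at least shift 6.
6 works (last occupied shift: shift 6): for example grind=shift 5; tap=shift 2; deburr=shift 6; polish=shift 1; bore=shift 3; mill=shift 4.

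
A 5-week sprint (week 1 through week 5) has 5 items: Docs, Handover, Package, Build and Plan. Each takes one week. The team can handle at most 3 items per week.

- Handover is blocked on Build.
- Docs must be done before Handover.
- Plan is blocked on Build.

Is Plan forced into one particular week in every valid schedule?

No

Plan can be week 2 (e.g. Package=week 1, Handover=week 2, Build=week 1, Docs=week 1, Plan=week 2) or week 3 (e.g. Docs=week 1, Package=week 1, Handover=week 2, Plan=week 3, Build=week 1).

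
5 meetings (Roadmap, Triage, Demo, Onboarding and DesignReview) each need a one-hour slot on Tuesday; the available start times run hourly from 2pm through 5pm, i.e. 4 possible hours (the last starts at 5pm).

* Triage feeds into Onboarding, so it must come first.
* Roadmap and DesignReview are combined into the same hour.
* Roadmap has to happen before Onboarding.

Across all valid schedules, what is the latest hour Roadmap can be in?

4pm

Downstream work caps Roadmap at 4pm.
Roadmap at 4pm is achievable: Triage -> 2pm; Roadmap -> 4pm; Demo -> 2pm; Onboarding -> 5pm; DesignReview -> 4pm.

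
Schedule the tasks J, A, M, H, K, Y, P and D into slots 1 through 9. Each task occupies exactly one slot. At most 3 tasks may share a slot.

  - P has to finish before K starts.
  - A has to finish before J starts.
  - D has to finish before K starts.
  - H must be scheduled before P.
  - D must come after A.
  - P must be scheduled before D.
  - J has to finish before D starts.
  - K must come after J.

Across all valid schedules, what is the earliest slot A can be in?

Downstream work caps A at 6.
A at 1 is achievable: A=1; M=1; H=1; P=2; K=4; J=2; D=3; Y=2.

1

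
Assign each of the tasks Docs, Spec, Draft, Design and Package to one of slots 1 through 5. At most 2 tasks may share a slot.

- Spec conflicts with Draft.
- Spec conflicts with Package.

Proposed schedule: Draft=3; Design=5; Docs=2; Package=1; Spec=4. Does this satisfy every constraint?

Valid

Spec conflicts with Package — holds.
At most 2 tasks may share a slot — holds.
Spec conflicts with Draft — holds.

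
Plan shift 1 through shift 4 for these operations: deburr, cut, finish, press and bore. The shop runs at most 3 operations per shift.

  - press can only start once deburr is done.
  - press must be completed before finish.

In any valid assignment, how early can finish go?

shift 3

Precedence pushes finish to at least shift 3.
finish at shift 3 is achievable: deburr=shift 1; finish=shift 3; press=shift 2; bore=shift 1; cut=shift 1.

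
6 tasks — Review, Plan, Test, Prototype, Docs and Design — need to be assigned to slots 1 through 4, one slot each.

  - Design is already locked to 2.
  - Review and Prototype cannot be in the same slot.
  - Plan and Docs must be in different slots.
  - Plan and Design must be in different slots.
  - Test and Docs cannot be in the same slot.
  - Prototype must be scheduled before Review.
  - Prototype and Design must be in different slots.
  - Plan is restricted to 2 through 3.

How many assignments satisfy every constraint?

36

Splitting on Review: it can be 2 (9), 3 (9), 4 (18). Listing each branch's schedules as (Plan, Test, Prototype, Docs, Design):
Review=2: (3,1,1,2,2) (3,1,1,4,2) (3,2,1,1,2) (3,2,1,4,2) (3,3,1,1,2) (3,3,1,2,2) (3,3,1,4,2) (3,4,1,1,2) (3,4,1,2,2) — 9.
Review=3: (3,1,1,2,2) (3,1,1,4,2) (3,2,1,1,2) (3,2,1,4,2) (3,3,1,1,2) (3,3,1,2,2) (3,3,1,4,2) (3,4,1,1,2) (3,4,1,2,2) — 9.
Review=4: (3,1,1,2,2) (3,1,1,4,2) (3,1,3,2,2) (3,1,3,4,2) (3,2,1,1,2) (3,2,1,4,2) (3,2,3,1,2) (3,2,3,4,2) (3,3,1,1,2) (3,3,1,2,2) (3,3,1,4,2) (3,3,3,1,2) (3,3,3,2,2) (3,3,3,4,2) (3,4,1,1,2) (3,4,1,2,2) (3,4,3,1,2) (3,4,3,2,2) — 18.
Summing: 9 + 9 + 18 = 36.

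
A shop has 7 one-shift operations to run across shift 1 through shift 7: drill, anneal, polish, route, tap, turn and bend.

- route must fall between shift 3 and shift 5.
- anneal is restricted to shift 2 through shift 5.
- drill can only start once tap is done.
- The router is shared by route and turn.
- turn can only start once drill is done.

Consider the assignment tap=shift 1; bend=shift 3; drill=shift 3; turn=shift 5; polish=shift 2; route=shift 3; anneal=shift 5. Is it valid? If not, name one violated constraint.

turn can only start once drill is done — holds.
anneal is restricted to shift 2 through shift 5 — holds.
The router is shared by route and turn — holds.
drill can only start once tap is done — holds.
route must fall between shift 3 and shift 5 — holds.

Yes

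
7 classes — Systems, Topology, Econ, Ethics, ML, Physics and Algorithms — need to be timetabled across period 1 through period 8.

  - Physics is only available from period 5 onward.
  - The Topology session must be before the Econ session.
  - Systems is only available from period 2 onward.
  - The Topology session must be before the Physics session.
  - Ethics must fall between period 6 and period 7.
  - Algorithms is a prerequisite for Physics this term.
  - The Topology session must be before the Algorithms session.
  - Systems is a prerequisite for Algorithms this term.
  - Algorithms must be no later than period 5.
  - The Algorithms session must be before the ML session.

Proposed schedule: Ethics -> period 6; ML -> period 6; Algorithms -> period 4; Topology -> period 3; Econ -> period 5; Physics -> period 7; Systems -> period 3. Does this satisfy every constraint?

Algorithms is a prerequisite for Physics this term — holds.
Systems is a prerequisite for Algorithms this term — holds.
The Topology session must be before the Physics session — holds.
Ethics must fall between period 6 and period 7 — holds.
The Topology session must be before the Econ session — holds.
Algorithms must be no later than period 5 — holds.
The Topology session must be before the Algorithms session — holds.
Systems is only available from period 2 onward — holds.
Physics is only available from period 5 onward — holds.
The Algorithms session must be before the ML session — holds.

Valid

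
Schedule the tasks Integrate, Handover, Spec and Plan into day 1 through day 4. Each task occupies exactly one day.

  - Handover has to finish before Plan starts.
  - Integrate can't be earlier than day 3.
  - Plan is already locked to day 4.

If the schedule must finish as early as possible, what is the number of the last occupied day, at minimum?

4

The precedence chain requires at least 2 distinct days.
Plan can't be placed before day 4, so the schedule must run through at least day 4.
4 works (last occupied day: day 4): for example Integrate -> day 3, Handover -> day 1, Spec -> day 1, Plan -> day 4.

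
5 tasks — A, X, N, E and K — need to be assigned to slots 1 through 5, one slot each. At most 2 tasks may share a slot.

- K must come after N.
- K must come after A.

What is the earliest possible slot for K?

2

Precedence pushes K to at least 2.
K at 2 is achievable: N=1; E=3; X=2; A=1; K=2.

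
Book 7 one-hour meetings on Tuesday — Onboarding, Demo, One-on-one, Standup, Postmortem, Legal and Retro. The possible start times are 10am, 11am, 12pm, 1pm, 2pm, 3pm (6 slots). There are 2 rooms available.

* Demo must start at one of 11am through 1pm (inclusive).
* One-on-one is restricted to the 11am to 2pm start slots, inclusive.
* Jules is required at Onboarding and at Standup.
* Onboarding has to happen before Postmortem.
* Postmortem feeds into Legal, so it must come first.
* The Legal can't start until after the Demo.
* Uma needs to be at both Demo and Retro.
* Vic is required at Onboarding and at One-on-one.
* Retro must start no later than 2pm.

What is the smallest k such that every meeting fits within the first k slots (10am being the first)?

4

The precedence chain requires at least 3 distinct slots.
With at most 2 per slot and 7 meetings, at least 4 slots are needed.
4 works (last occupied slot: 1pm): for example Legal=1pm, Standup=12pm, Demo=11am, Retro=10am, Postmortem=12pm, Onboarding=10am, One-on-one=11am.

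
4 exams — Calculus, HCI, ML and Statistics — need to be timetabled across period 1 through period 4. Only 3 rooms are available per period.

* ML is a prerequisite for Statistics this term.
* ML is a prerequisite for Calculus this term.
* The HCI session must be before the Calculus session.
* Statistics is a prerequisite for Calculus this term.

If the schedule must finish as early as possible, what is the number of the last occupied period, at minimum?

period 3

The precedence chain requires at least 3 distinct periods.
With at most 3 per period and 4 exams, at least 2 periods are needed.
3 works (last occupied period: period 3): for example HCI in period 1, ML in period 1, Calculus in period 3, Statistics in period 2.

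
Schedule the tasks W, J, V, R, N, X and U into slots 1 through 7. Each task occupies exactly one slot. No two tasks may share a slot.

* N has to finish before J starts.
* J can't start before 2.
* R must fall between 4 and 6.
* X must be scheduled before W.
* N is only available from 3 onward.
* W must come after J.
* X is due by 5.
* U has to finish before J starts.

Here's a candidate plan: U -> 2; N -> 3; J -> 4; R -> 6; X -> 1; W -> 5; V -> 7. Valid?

X must be scheduled before W — holds.
N has to finish before J starts — holds.
U has to finish before J starts — holds.
R must fall between 4 and 6 — holds.
N is only available from 3 onward — holds.
W must come after J — holds.
X is due by 5 — holds.
J can't start before 2 — holds.
No two tasks may share a slot — holds.

Valid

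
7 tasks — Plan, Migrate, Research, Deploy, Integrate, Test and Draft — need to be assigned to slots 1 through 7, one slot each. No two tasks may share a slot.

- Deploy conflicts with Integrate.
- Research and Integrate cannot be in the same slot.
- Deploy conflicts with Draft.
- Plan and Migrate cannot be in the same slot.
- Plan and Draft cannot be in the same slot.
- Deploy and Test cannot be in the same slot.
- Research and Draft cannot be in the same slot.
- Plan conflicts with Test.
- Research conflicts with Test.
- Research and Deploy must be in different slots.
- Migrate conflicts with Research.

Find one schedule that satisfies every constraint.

Test -> 6; Integrate -> 5; Deploy -> 4; Migrate -> 2; Research -> 3; Plan -> 1; Draft -> 7

Checking: Deploy(4) != Integrate(5); Research(3) != Deploy(4); Research(3) != Draft(7); Deploy(4) != Draft(7); Plan(1) != Migrate(2); Migrate(2) != Research(3); Plan(1) != Draft(7); Deploy(4) != Test(6); Research(3) != Integrate(5); Plan(1) != Test(6); Research(3) != Test(6); max 1 per slot (cap 1).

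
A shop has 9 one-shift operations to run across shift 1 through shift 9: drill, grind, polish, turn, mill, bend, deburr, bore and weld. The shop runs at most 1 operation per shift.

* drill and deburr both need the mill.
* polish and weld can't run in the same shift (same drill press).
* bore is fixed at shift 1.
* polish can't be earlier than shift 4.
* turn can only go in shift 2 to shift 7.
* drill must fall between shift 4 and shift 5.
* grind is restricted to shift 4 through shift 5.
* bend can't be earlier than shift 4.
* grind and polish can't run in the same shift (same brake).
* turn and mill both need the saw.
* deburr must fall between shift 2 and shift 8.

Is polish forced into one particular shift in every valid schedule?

No

polish can be shift 6 (e.g. bore in shift 1; mill in shift 8; bend in shift 7; grind in shift 5; weld in shift 9; turn in shift 2; drill in shift 4; polish in shift 6; deburr in shift 3) or shift 7 (e.g. turn=shift 2; bore=shift 1; mill=shift 8; bend=shift 6; drill=shift 4; polish=shift 7; deburr=shift 3; weld=shift 9; grind=shift 5).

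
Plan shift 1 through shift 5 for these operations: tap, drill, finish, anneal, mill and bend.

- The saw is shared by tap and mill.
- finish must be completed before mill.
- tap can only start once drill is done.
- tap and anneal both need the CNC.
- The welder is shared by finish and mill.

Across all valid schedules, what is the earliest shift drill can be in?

shift 1

Downstream work caps drill at shift 4.
drill at shift 1 is achievable: tap in shift 2, finish in shift 1, mill in shift 3, anneal in shift 1, drill in shift 1, bend in shift 1.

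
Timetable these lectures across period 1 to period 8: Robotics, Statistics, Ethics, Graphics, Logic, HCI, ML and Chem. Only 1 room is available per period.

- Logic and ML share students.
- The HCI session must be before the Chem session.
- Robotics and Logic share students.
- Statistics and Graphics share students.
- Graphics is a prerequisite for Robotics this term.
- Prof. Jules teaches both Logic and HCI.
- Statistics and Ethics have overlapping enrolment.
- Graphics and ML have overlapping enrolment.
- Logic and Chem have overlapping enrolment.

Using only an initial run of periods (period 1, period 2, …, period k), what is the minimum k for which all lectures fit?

8

The precedence chain requires at least 2 distinct periods.
With at most 1 per period and 8 lectures, at least 8 periods are needed.
8 works (last occupied period: period 8): for example Chem=period 4; ML=period 8; Graphics=period 1; Robotics=period 2; Ethics=period 6; Logic=period 7; Statistics=period 5; HCI=period 3.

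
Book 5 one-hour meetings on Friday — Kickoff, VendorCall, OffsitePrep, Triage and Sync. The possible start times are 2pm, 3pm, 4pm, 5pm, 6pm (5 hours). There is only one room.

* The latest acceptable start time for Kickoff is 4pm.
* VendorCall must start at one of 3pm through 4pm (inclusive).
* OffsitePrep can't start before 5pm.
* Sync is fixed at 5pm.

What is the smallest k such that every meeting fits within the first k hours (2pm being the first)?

With at most 1 per hour and 5 meetings, at least 5 hours are needed.
OffsitePrep can't be placed before 5pm — that is hour 4 counting from 2pm — so the schedule must run through at least 4 hours.
5 works (last occupied hour: 6pm): for example Kickoff=2pm, VendorCall=3pm, Sync=5pm, OffsitePrep=6pm, Triage=4pm.

5 hours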